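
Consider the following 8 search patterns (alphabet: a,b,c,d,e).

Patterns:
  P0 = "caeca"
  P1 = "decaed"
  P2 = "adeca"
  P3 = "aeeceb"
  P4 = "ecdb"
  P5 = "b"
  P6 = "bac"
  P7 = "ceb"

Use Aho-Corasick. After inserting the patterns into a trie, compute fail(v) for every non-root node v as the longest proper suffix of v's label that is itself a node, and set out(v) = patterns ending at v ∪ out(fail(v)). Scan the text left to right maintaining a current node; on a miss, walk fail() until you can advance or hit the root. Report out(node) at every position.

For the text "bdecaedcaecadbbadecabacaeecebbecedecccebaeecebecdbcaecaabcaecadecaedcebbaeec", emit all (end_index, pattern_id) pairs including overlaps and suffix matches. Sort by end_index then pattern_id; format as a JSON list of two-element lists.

Construct AC machine:
Trie (insert patterns):
  0='ε' goto a→12 b→26 c→1 d→6 e→22
  1='c' goto a→2 e→29
  2='ca' goto e→3
  3='cae' goto c→4
  4='caec' goto a→5
  5='caeca' goto ·  ←P0
  6='d' goto e→7
  7='de' goto c→8
  8='dec' goto a→9
  9='deca' goto e→10
  10='decae' goto d→11
  11='decaed' goto ·  ←P1
  12='a' goto d→13 e→17
  13='ad' goto e→14
  14='ade' goto c→15
  15='adec' goto a→16
  16='adeca' goto ·  ←P2
  17='ae' goto e→18
  18='aee' goto c→19
  19='aeec' goto e→20
  20='aeece' goto b→21
  21='aeeceb' goto ·  ←P3
  22='e' goto c→23
  23='ec' goto d→24
  24='ecd' goto b→25
  25='ecdb' goto ·  ←P4
  26='b' goto a→27  ←P5
  27='ba' goto c→28
  28='bac' goto ·  ←P6
  29='ce' goto b→30
  30='ceb' goto ·  ←P7

Failure links (BFS by depth):
  n1('c'): parent n0 fail=0; on 'c' 0 → fail=0;  out ∅∪∅=∅
  n6('d'): parent n0 fail=0; on 'd' 0 → fail=0;  out ∅∪∅=∅
  n12('a'): parent n0 fail=0; on 'a' 0 → fail=0;  out ∅∪∅=∅
  n22('e'): parent n0 fail=0; on 'e' 0 → fail=0;  out ∅∪∅=∅
  n26('b'): parent n0 fail=0; on 'b' 0 → fail=0;  out {5}∪∅={5}
  n2('ca'): parent n1 fail=0; on 'a' 0 → fail=12;  out ∅∪∅=∅
  n7('de'): parent n6 fail=0; on 'e' 0 → fail=22;  out ∅∪∅=∅
  n13('ad'): parent n12 fail=0; on 'd' 0 → fail=6;  out ∅∪∅=∅
  n17('ae'): parent n12 fail=0; on 'e' 0 → fail=22;  out ∅∪∅=∅
  n23('ec'): parent n22 fail=0; on 'c' 0 → fail=1;  out ∅∪∅=∅
  n27('ba'): parent n26 fail=0; on 'a' 0 → fail=12;  out ∅∪∅=∅
  n29('ce'): parent n1 fail=0; on 'e' 0 → fail=22;  out ∅∪∅=∅
  n3('cae'): parent n2 fail=12; on 'e' 12 → fail=17;  out ∅∪∅=∅
  n8('dec'): parent n7 fail=22; on 'c' 22 → fail=23;  out ∅∪∅=∅
  n14('ade'): parent n13 fail=6; on 'e' 6 → fail=7;  out ∅∪∅=∅
  n18('aee'): parent n17 fail=22; on 'e' 22→0 → fail=22;  out ∅∪∅=∅
  n24('ecd'): parent n23 fail=1; on 'd' 1→0 → fail=6;  out ∅∪∅=∅
  n28('bac'): parent n27 fail=12; on 'c' 12→0 → fail=1;  out {6}∪∅={6}
  n30('ceb'): parent n29 fail=22; on 'b' 22→0 → fail=26;  out {7}∪{5}={5,7}
  n4('caec'): parent n3 fail=17; on 'c' 17→22 → fail=23;  out ∅∪∅=∅
  n9('deca'): parent n8 fail=23; on 'a' 23→1 → fail=2;  out ∅∪∅=∅
  n15('adec'): parent n14 fail=7; on 'c' 7 → fail=8;  out ∅∪∅=∅
  n19('aeec'): parent n18 fail=22; on 'c' 22 → fail=23;  out ∅∪∅=∅
  n25('ecdb'): parent n24 fail=6; on 'b' 6→0 → fail=26;  out {4}∪{5}={4,5}
  n5('caeca'): parent n4 fail=23; on 'a' 23→1 → fail=2;  out {0}∪∅={0}
  n10('decae'): parent n9 fail=2; on 'e' 2 → fail=3;  out ∅∪∅=∅
  n16('adeca'): parent n15 fail=8; on 'a' 8 → fail=9;  out {2}∪∅={2}
  n20('aeece'): parent n19 fail=23; on 'e' 23→1 → fail=29;  out ∅∪∅=∅
  n11('decaed'): parent n10 fail=3; on 'd' 3→17→22→0 → fail=6;  out {1}∪∅={1}
  n21('aeeceb'): parent n20 fail=29; on 'b' 29 → fail=30;  out {3}∪{5,7}={3,5,7}

Text stream:
i=0 'b': node 0→26  ** P5@[0:0]
i=1 'd': node 26→6 (fail-walked)
i=2 'e': node 6→7
i=3 'c': node 7→8
i=4 'a': node 8→9
i=5 'e': node 9→10
i=6 'd': node 10→11  ** P1@[1:6]
i=7 'c': node 11→1 (fail-walked)
i=8 'a': node 1→2
i=9 'e': node 2→3
i=10 'c': node 3→4
i=11 'a': node 4→5  ** P0@[7:11]
i=12 'd': node 5→13 (fail-walked)
i=13 'b': node 13→26 (fail-walked)  ** P5@[13:13]
i=14 'b': node 26→26 (fail-walked)  ** P5@[14:14]
i=15 'a': node 26→27
i=16 'd': node 27→13 (fail-walked)
i=17 'e': node 13→14
i=18 'c': node 14→15
i=19 'a': node 15→16  ** P2@[15:19]
i=20 'b': node 16→26 (fail-walked)  ** P5@[20:20]
i=21 'a': node 26→27
i=22 'c': node 27→28  ** P6@[20:22]
i=23 'a': node 28→2 (fail-walked)
i=24 'e': node 2→3
i=25 'e': node 3→18 (fail-walked)
i=26 'c': node 18→19
i=27 'e': node 19→20
i=28 'b': node 20→21  ** P3@[23:28],P5@[28:28],P7@[26:28]
i=29 'b': node 21→26 (fail-walked)  ** P5@[29:29]
i=30 'e': node 26→22 (fail-walked)
i=31 'c': node 22→23
i=32 'e': node 23→29 (fail-walked)
i=33 'd': node 29→6 (fail-walked)
i=34 'e': node 6→7
i=35 'c': node 7→8
i=36 'c': node 8→1 (fail-walked)
i=37 'c': node 1→1 (fail-walked)
i=38 'e': node 1→29
i=39 'b': node 29→30  ** P5@[39:39],P7@[37:39]
i=40 'a': node 30→27 (fail-walked)
i=41 'e': node 27→17 (fail-walked)
i=42 'e': node 17→18
i=43 'c': node 18→19
i=44 'e': node 19→20
i=45 'b': node 20→21  ** P3@[40:45],P5@[45:45],P7@[43:45]
i=46 'e': node 21→22 (fail-walked)
i=47 'c': node 22→23
i=48 'd': node 23→24
i=49 'b': node 24→25  ** P4@[46:49],P5@[49:49]
i=50 'c': node 25→1 (fail-walked)
i=51 'a': node 1→2
i=52 'e': node 2→3
i=53 'c': node 3→4
i=54 'a': node 4→5  ** P0@[50:54]
i=55 'a': node 5→12 (fail-walked)
i=56 'b': node 12→26 (fail-walked)  ** P5@[56:56]
i=57 'c': node 26→1 (fail-walked)
i=58 'a': node 1→2
i=59 'e': node 2→3
i=60 'c': node 3→4
i=61 'a': node 4→5  ** P0@[57:61]
i=62 'd': node 5→13 (fail-walked)
i=63 'e': node 13→14
i=64 'c': node 14→15
i=65 'a': node 15→16  ** P2@[61:65]
i=66 'e': node 16→10 (fail-walked)
i=67 'd': node 10→11  ** P1@[62:67]
i=68 'c': node 11→1 (fail-walked)
i=69 'e': node 1→29
i=70 'b': node 29→30  ** P5@[70:70],P7@[68:70]
i=71 'b': node 30→26 (fail-walked)  ** P5@[71:71]
i=72 'a': node 26→27
i=73 'e': node 27→17 (fail-walked)
i=74 'e': node 17→18
i=75 'c': node 18→19

Matches: [[0,5],[6,1],[11,0],[13,5],[14,5],[19,2],[20,5],[22,6],[28,3],[28,5],[28,7],[29,5],[39,5],[39,7],[45,3],[45,5],[45,7],[49,4],[49,5],[54,0],[56,5],[61,0],[65,2],[67,1],[70,5],[70,7],[71,5]]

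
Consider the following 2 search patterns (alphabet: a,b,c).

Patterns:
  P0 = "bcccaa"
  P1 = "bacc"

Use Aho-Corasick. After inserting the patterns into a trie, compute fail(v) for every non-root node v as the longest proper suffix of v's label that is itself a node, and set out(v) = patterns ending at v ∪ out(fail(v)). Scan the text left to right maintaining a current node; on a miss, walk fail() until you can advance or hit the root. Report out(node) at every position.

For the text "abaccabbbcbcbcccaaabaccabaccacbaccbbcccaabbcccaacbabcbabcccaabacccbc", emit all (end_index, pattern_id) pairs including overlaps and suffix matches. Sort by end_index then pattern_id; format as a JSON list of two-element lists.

Build automaton:
Trie nodes:
  0='ε' goto b→1
  1='b' goto a→7 c→2
  2='bc' goto c→3
  3='bcc' goto c→4
  4='bccc' goto a→5
  5='bccca' goto a→6
  6='bcccaa' goto ·  [P0 ends]
  7='ba' goto c→8
  8='bac' goto c→9
  9='bacc' goto ·  [P1 ends]

Failure links (BFS by depth):
  fail(1) 'b': from fail(0)=0 chase 'b': 0 ⇒ 0;  out=∅∪out(0)=∅
  fail(2) 'bc': from fail(1)=0 chase 'c': 0 ⇒ 0;  out=∅∪out(0)=∅
  fail(7) 'ba': from fail(1)=0 chase 'a': 0 ⇒ 0;  out=∅∪out(0)=∅
  fail(3) 'bcc': from fail(2)=0 chase 'c': 0 ⇒ 0;  out=∅∪out(0)=∅
  fail(8) 'bac': from fail(7)=0 chase 'c': 0 ⇒ 0;  out=∅∪out(0)=∅
  fail(4) 'bccc': from fail(3)=0 chase 'c': 0 ⇒ 0;  out=∅∪out(0)=∅
  fail(9) 'bacc': from fail(8)=0 chase 'c': 0 ⇒ 0;  out={1}∪out(0)={1}
  fail(5) 'bccca': from fail(4)=0 chase 'a': 0 ⇒ 0;  out=∅∪out(0)=∅
  fail(6) 'bcccaa': from fail(5)=0 chase 'a': 0 ⇒ 0;  out={0}∪out(0)={0}

Run:
i=0 'a': node 0→0
i=1 'b': node 0→1
i=2 'a': node 1→7
i=3 'c': node 7→8
i=4 'c': node 8→9  → match P1@[1:4]
i=5 'a': node 9→0 (via fail)
i=6 'b': node 0→1
i=7 'b': node 1→1 (via fail)
i=8 'b': node 1→1 (via fail)
i=9 'c': node 1→2
i=10 'b': node 2→1 (via fail)
i=11 'c': node 1→2
i=12 'b': node 2→1 (via fail)
i=13 'c': node 1→2
i=14 'c': node 2→3
i=15 'c': node 3→4
i=16 'a': node 4→5
i=17 'a': node 5→6  → match P0@[12:17]
i=18 'a': node 6→0 (via fail)
i=19 'b': node 0→1
i=20 'a': node 1→7
i=21 'c': node 7→8
i=22 'c': node 8→9  → match P1@[19:22]
i=23 'a': node 9→0 (via fail)
i=24 'b': node 0→1
i=25 'a': node 1→7
i=26 'c': node 7→8
i=27 'c': node 8→9  → match P1@[24:27]
i=28 'a': node 9→0 (via fail)
i=29 'c': node 0→0
i=30 'b': node 0→1
i=31 'a': node 1→7
i=32 'c': node 7→8
i=33 'c': node 8→9  → match P1@[30:33]
i=34 'b': node 9→1 (via fail)
i=35 'b': node 1→1 (via fail)
i=36 'c': node 1→2
i=37 'c': node 2→3
i=38 'c': node 3→4
i=39 'a': node 4→5
i=40 'a': node 5→6  → match P0@[35:40]
i=41 'b': node 6→1 (via fail)
i=42 'b': node 1→1 (via fail)
i=43 'c': node 1→2
i=44 'c': node 2→3
i=45 'c': node 3→4
i=46 'a': node 4→5
i=47 'a': node 5→6  → match P0@[42:47]
i=48 'c': node 6→0 (via fail)
i=49 'b': node 0→1
i=50 'a': node 1→7
i=51 'b': node 7→1 (via fail)
i=52 'c': node 1→2
i=53 'b': node 2→1 (via fail)
i=54 'a': node 1→7
i=55 'b': node 7→1 (via fail)
i=56 'c': node 1→2
i=57 'c': node 2→3
i=58 'c': node 3→4
i=59 'a': node 4→5
i=60 'a': node 5→6  → match P0@[55:60]
i=61 'b': node 6→1 (via fail)
i=62 'a': node 1→7
i=63 'c': node 7→8
i=64 'c': node 8→9  → match P1@[61:64]
i=65 'c': node 9→0 (via fail)
i=66 'b': node 0→1
i=67 'c': node 1→2

All matches (sorted): [[4,1],[17,0],[22,1],[27,1],[33,1],[40,0],[47,0],[60,0],[64,1]]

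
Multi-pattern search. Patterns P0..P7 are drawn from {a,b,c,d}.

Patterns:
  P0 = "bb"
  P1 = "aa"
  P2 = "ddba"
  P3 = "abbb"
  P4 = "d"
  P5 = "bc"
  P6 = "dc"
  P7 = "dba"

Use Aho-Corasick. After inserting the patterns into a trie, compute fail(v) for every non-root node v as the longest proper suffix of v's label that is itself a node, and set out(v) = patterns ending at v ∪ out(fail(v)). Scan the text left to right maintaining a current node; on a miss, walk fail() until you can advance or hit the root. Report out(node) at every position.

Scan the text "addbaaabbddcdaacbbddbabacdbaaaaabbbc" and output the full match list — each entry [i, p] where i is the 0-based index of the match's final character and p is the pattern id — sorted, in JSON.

Build:
Trie nodes:
  n0 'ε': a→3 b→1 d→5
  n1 'b': b→2 c→12
  n2 'bb': ·  ←P0
  n3 'a': a→4 b→9
  n4 'aa': ·  ←P1
  n5 'd': b→14 c→13 d→6  ←P4
  n6 'dd': b→7
  n7 'ddb': a→8
  n8 'ddba': ·  ←P2
  n9 'ab': b→10
  n10 'abb': b→11
  n11 'abbb': ·  ←P3
  n12 'bc': ·  ←P5
  n13 'dc': ·  ←P6
  n14 'db': a→15
  n15 'dba': ·  ←P7

Failure links (BFS by depth):
  fail(1) 'b': from fail(0)=0 chase 'b': 0 ⇒ 0;  out=∅∪out(0)=∅
  fail(3) 'a': from fail(0)=0 chase 'a': 0 ⇒ 0;  out=∅∪out(0)=∅
  fail(5) 'd': from fail(0)=0 chase 'd': 0 ⇒ 0;  out={4}∪out(0)={4}
  fail(2) 'bb': from fail(1)=0 chase 'b': 0 ⇒ 1;  out={0}∪out(1)={0}
  fail(4) 'aa': from fail(3)=0 chase 'a': 0 ⇒ 3;  out={1}∪out(3)={1}
  fail(6) 'dd': from fail(5)=0 chase 'd': 0 ⇒ 5;  out=∅∪out(5)={4}
  fail(9) 'ab': from fail(3)=0 chase 'b': 0 ⇒ 1;  out=∅∪out(1)=∅
  fail(12) 'bc': from fail(1)=0 chase 'c': 0 ⇒ 0;  out={5}∪out(0)={5}
  fail(13) 'dc': from fail(5)=0 chase 'c': 0 ⇒ 0;  out={6}∪out(0)={6}
  fail(14) 'db': from fail(5)=0 chase 'b': 0 ⇒ 1;  out=∅∪out(1)=∅
  fail(7) 'ddb': from fail(6)=5 chase 'b': 5 ⇒ 14;  out=∅∪out(14)=∅
  fail(10) 'abb': from fail(9)=1 chase 'b': 1 ⇒ 2;  out=∅∪out(2)={0}
  fail(15) 'dba': from fail(14)=1 chase 'a': 1→0 ⇒ 3;  out={7}∪out(3)={7}
  fail(8) 'ddba': from fail(7)=14 chase 'a': 14 ⇒ 15;  out={2}∪out(15)={2,7}
  fail(11) 'abbb': from fail(10)=2 chase 'b': 2→1 ⇒ 2;  out={3}∪out(2)={0,3}

Run:
i=0 'a': node 0→3
i=1 'd': node 3→5 (via fail)  emit P4@[1:1]
i=2 'd': node 5→6  emit P4@[2:2]
i=3 'b': node 6→7
i=4 'a': node 7→8  emit P2@[1:4],P7@[2:4]
i=5 'a': node 8→4 (via fail)  emit P1@[4:5]
i=6 'a': node 4→4 (via fail)  emit P1@[5:6]
i=7 'b': node 4→9 (via fail)
i=8 'b': node 9→10  emit P0@[7:8]
i=9 'd': node 10→5 (via fail)  emit P4@[9:9]
i=10 'd': node 5→6  emit P4@[10:10]
i=11 'c': node 6→13 (via fail)  emit P6@[10:11]
i=12 'd': node 13→5 (via fail)  emit P4@[12:12]
i=13 'a': node 5→3 (via fail)
i=14 'a': node 3→4  emit P1@[13:14]
i=15 'c': node 4→0 (via fail)
i=16 'b': node 0→1
i=17 'b': node 1→2  emit P0@[16:17]
i=18 'd': node 2→5 (via fail)  emit P4@[18:18]
i=19 'd': node 5→6  emit P4@[19:19]
i=20 'b': node 6→7
i=21 'a': node 7→8  emit P2@[18:21],P7@[19:21]
i=22 'b': node 8→9 (via fail)
i=23 'a': node 9→3 (via fail)
i=24 'c': node 3→0 (via fail)
i=25 'd': node 0→5  emit P4@[25:25]
i=26 'b': node 5→14
i=27 'a': node 14→15  emit P7@[25:27]
i=28 'a': node 15→4 (via fail)  emit P1@[27:28]
i=29 'a': node 4→4 (via fail)  emit P1@[28:29]
i=30 'a': node 4→4 (via fail)  emit P1@[29:30]
i=31 'a': node 4→4 (via fail)  emit P1@[30:31]
i=32 'b': node 4→9 (via fail)
i=33 'b': node 9→10  emit P0@[32:33]
i=34 'b': node 10→11  emit P0@[33:34],P3@[31:34]
i=35 'c': node 11→12 (via fail)  emit P5@[34:35]

All matches (sorted): [[1,4],[2,4],[4,2],[4,7],[5,1],[6,1],[8,0],[9,4],[10,4],[11,6],[12,4],[14,1],[17,0],[18,4],[19,4],[21,2],[21,7],[25,4],[27,7],[28,1],[29,1],[30,1],[31,1],[33,0],[34,0],[34,3],[35,5]]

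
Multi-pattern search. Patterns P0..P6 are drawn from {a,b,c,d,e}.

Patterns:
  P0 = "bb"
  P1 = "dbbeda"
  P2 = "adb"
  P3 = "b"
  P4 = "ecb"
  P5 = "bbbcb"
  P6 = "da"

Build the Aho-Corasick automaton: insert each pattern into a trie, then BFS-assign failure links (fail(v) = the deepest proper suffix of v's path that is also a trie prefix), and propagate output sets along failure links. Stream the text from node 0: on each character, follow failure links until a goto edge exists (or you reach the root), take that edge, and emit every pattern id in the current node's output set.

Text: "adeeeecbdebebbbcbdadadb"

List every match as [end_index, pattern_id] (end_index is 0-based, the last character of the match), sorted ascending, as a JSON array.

Build automaton:
Trie (insert patterns):
  0='ε' goto a→9 b→1 d→3 e→12
  1='b' goto b→2  ←P3
  2='bb' goto b→15  ←P0
  3='d' goto a→18 b→4
  4='db' goto b→5
  5='dbb' goto e→6
  6='dbbe' goto d→7
  7='dbbed' goto a→8
  8='dbbeda' goto ·  ←P1
  9='a' goto d→10
  10='ad' goto b→11
  11='adb' goto ·  ←P2
  12='e' goto c→13
  13='ec' goto b→14
  14='ecb' goto ·  ←P4
  15='bbb' goto c→16
  16='bbbc' goto b→17
  17='bbbcb' goto ·  ←P5
  18='da' goto ·  ←P6

BFS fail/out derivation:
  n1('b'): parent n0 fail=0; on 'b' 0 → fail=0;  out {3}∪∅={3}
  n3('d'): parent n0 fail=0; on 'd' 0 → fail=0;  out ∅∪∅=∅
  n9('a'): parent n0 fail=0; on 'a' 0 → fail=0;  out ∅∪∅=∅
  n12('e'): parent n0 fail=0; on 'e' 0 → fail=0;  out ∅∪∅=∅
  n2('bb'): parent n1 fail=0; on 'b' 0 → fail=1;  out {0}∪{3}={0,3}
  n4('db'): parent n3 fail=0; on 'b' 0 → fail=1;  out ∅∪{3}={3}
  n10('ad'): parent n9 fail=0; on 'd' 0 → fail=3;  out ∅∪∅=∅
  n13('ec'): parent n12 fail=0; on 'c' 0 → fail=0;  out ∅∪∅=∅
  n18('da'): parent n3 fail=0; on 'a' 0 → fail=9;  out {6}∪∅={6}
  n5('dbb'): parent n4 fail=1; on 'b' 1 → fail=2;  out ∅∪{0,3}={0,3}
  n11('adb'): parent n10 fail=3; on 'b' 3 → fail=4;  out {2}∪{3}={2,3}
  n14('ecb'): parent n13 fail=0; on 'b' 0 → fail=1;  out {4}∪{3}={3,4}
  n15('bbb'): parent n2 fail=1; on 'b' 1 → fail=2;  out ∅∪{0,3}={0,3}
  n6('dbbe'): parent n5 fail=2; on 'e' 2→1→0 → fail=12;  out ∅∪∅=∅
  n16('bbbc'): parent n15 fail=2; on 'c' 2→1→0 → fail=0;  out ∅∪∅=∅
  n7('dbbed'): parent n6 fail=12; on 'd' 12→0 → fail=3;  out ∅∪∅=∅
  n17('bbbcb'): parent n16 fail=0; on 'b' 0 → fail=1;  out {5}∪{3}={3,5}
  n8('dbbeda'): parent n7 fail=3; on 'a' 3 → fail=18;  out {1}∪{6}={1,6}

Run:
i=0 'a': node 0→9
i=1 'd': node 9→10
i=2 'e': node 10→12 (fail-walked)
i=3 'e': node 12→12 (fail-walked)
i=4 'e': node 12→12 (fail-walked)
i=5 'e': node 12→12 (fail-walked)
i=6 'c': node 12→13
i=7 'b': node 13→14  → match P3@[7:7],P4@[5:7]
i=8 'd': node 14→3 (fail-walked)
i=9 'e': node 3→12 (fail-walked)
i=10 'b': node 12→1 (fail-walked)  → match P3@[10:10]
i=11 'e': node 1→12 (fail-walked)
i=12 'b': node 12→1 (fail-walked)  → match P3@[12:12]
i=13 'b': node 1→2  → match P0@[12:13],P3@[13:13]
i=14 'b': node 2→15  → match P0@[13:14],P3@[14:14]
i=15 'c': node 15→16
i=16 'b': node 16→17  → match P3@[16:16],P5@[12:16]
i=17 'd': node 17→3 (fail-walked)
i=18 'a': node 3→18  → match P6@[17:18]
i=19 'd': node 18→10 (fail-walked)
i=20 'a': node 10→18 (fail-walked)  → match P6@[19:20]
i=21 'd': node 18→10 (fail-walked)
i=22 'b': node 10→11  → match P2@[20:22],P3@[22:22]

Matches: [[7,3],[7,4],[10,3],[12,3],[13,0],[13,3],[14,0],[14,3],[16,3],[16,5],[18,6],[20,6],[22,2],[22,3]]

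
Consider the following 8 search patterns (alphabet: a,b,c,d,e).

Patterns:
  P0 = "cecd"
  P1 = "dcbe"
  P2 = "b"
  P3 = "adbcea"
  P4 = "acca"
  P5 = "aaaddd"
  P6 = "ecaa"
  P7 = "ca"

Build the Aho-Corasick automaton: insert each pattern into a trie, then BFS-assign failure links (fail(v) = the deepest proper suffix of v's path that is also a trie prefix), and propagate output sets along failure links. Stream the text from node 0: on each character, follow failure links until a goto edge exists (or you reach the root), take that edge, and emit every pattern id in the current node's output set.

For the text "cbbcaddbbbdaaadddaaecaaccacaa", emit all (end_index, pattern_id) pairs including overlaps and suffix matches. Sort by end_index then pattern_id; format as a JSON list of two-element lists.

Construct AC machine:
Trie (insert patterns):
  n0 'ε': a→10 b→9 c→1 d→5 e→24
  n1 'c': a→28 e→2
  n2 'ce': c→3
  n3 'cec': d→4
  n4 'cecd': ·  [P0 ends]
  n5 'd': c→6
  n6 'dc': b→7
  n7 'dcb': e→8
  n8 'dcbe': ·  [P1 ends]
  n9 'b': ·  [P2 ends]
  n10 'a': a→19 c→16 d→11
  n11 'ad': b→12
  n12 'adb': c→13
  n13 'adbc': e→14
  n14 'adbce': a→15
  n15 'adbcea': ·  [P3 ends]
  n16 'ac': c→17
  n17 'acc': a→18
  n18 'acca': ·  [P4 ends]
  n19 'aa': a→20
  n20 'aaa': d→21
  n21 'aaad': d→22
  n22 'aaadd': d→23
  n23 'aaaddd': ·  [P5 ends]
  n24 'e': c→25
  n25 'ec': a→26
  n26 'eca': a→27
  n27 'ecaa': ·  [P6 ends]
  n28 'ca': ·  [P7 ends]

Failure links (BFS by depth):
  n1('c'): parent n0 fail=0; on 'c' 0 → fail=0;  out ∅∪∅=∅
  n5('d'): parent n0 fail=0; on 'd' 0 → fail=0;  out ∅∪∅=∅
  n9('b'): parent n0 fail=0; on 'b' 0 → fail=0;  out {2}∪∅={2}
  n10('a'): parent n0 fail=0; on 'a' 0 → fail=0;  out ∅∪∅=∅
  n24('e'): parent n0 fail=0; on 'e' 0 → fail=0;  out ∅∪∅=∅
  n2('ce'): parent n1 fail=0; on 'e' 0 → fail=24;  out ∅∪∅=∅
  n6('dc'): parent n5 fail=0; on 'c' 0 → fail=1;  out ∅∪∅=∅
  n11('ad'): parent n10 fail=0; on 'd' 0 → fail=5;  out ∅∪∅=∅
  n16('ac'): parent n10 fail=0; on 'c' 0 → fail=1;  out ∅∪∅=∅
  n19('aa'): parent n10 fail=0; on 'a' 0 → fail=10;  out ∅∪∅=∅
  n25('ec'): parent n24 fail=0; on 'c' 0 → fail=1;  out ∅∪∅=∅
  n28('ca'): parent n1 fail=0; on 'a' 0 → fail=10;  out {7}∪∅={7}
  n3('cec'): parent n2 fail=24; on 'c' 24 → fail=25;  out ∅∪∅=∅
  n7('dcb'): parent n6 fail=1; on 'b' 1→0 → fail=9;  out ∅∪{2}={2}
  n12('adb'): parent n11 fail=5; on 'b' 5→0 → fail=9;  out ∅∪{2}={2}
  n17('acc'): parent n16 fail=1; on 'c' 1→0 → fail=1;  out ∅∪∅=∅
  n20('aaa'): parent n19 fail=10; on 'a' 10 → fail=19;  out ∅∪∅=∅
  n26('eca'): parent n25 fail=1; on 'a' 1 → fail=28;  out ∅∪{7}={7}
  n4('cecd'): parent n3 fail=25; on 'd' 25→1→0 → fail=5;  out {0}∪∅={0}
  n8('dcbe'): parent n7 fail=9; on 'e' 9→0 → fail=24;  out {1}∪∅={1}
  n13('adbc'): parent n12 fail=9; on 'c' 9→0 → fail=1;  out ∅∪∅=∅
  n18('acca'): parent n17 fail=1; on 'a' 1 → fail=28;  out {4}∪{7}={4,7}
  n21('aaad'): parent n20 fail=19; on 'd' 19→10 → fail=11;  out ∅∪∅=∅
  n27('ecaa'): parent n26 fail=28; on 'a' 28→10 → fail=19;  out {6}∪∅={6}
  n14('adbce'): parent n13 fail=1; on 'e' 1 → fail=2;  out ∅∪∅=∅
  n22('aaadd'): parent n21 fail=11; on 'd' 11→5→0 → fail=5;  out ∅∪∅=∅
  n15('adbcea'): parent n14 fail=2; on 'a' 2→24→0 → fail=10;  out {3}∪∅={3}
  n23('aaaddd'): parent n22 fail=5; on 'd' 5→0 → fail=5;  out {5}∪∅={5}

Text stream:
i=0 'c': node 0→1
i=1 'b': node 1→9 (fail-walked)  emit P2@[1:1]
i=2 'b': node 9→9 (fail-walked)  emit P2@[2:2]
i=3 'c': node 9→1 (fail-walked)
i=4 'a': node 1→28  emit P7@[3:4]
i=5 'd': node 28→11 (fail-walked)
i=6 'd': node 11→5 (fail-walked)
i=7 'b': node 5→9 (fail-walked)  emit P2@[7:7]
i=8 'b': node 9→9 (fail-walked)  emit P2@[8:8]
i=9 'b': node 9→9 (fail-walked)  emit P2@[9:9]
i=10 'd': node 9→5 (fail-walked)
i=11 'a': node 5→10 (fail-walked)
i=12 'a': node 10→19
i=13 'a': node 19→20
i=14 'd': node 20→21
i=15 'd': node 21→22
i=16 'd': node 22→23  emit P5@[11:16]
i=17 'a': node 23→10 (fail-walked)
i=18 'a': node 10→19
i=19 'e': node 19→24 (fail-walked)
i=20 'c': node 24→25
i=21 'a': node 25→26  emit P7@[20:21]
i=22 'a': node 26→27  emit P6@[19:22]
i=23 'c': node 27→16 (fail-walked)
i=24 'c': node 16→17
i=25 'a': node 17→18  emit P4@[22:25],P7@[24:25]
i=26 'c': node 18→16 (fail-walked)
i=27 'a': node 16→28 (fail-walked)  emit P7@[26:27]
i=28 'a': node 28→19 (fail-walked)

Matches: [[1,2],[2,2],[4,7],[7,2],[8,2],[9,2],[16,5],[21,7],[22,6],[25,4],[25,7],[27,7]]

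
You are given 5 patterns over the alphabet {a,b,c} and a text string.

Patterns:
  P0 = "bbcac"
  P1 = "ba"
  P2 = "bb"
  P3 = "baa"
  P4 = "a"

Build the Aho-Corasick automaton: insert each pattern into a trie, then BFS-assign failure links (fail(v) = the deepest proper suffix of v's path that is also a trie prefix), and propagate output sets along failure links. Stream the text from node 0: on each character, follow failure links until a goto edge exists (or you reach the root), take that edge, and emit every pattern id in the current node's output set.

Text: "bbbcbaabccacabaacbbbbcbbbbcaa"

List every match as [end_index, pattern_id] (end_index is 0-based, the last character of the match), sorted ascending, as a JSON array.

Construct AC machine:
Trie nodes:
  0='ε' goto a→8 b→1
  1='b' goto a→6 b→2
  2='bb' goto c→3  [P2 ends]
  3='bbc' goto a→4
  4='bbca' goto c→5
  5='bbcac' goto ·  [P0 ends]
  6='ba' goto a→7  [P1 ends]
  7='baa' goto ·  [P3 ends]
  8='a' goto ·  [P4 ends]

BFS fail/out derivation:
  n1('b'): parent n0 fail=0; on 'b' 0 → fail=0;  out ∅∪∅=∅
  n8('a'): parent n0 fail=0; on 'a' 0 → fail=0;  out {4}∪∅={4}
  n2('bb'): parent n1 fail=0; on 'b' 0 → fail=1;  out {2}∪∅={2}
  n6('ba'): parent n1 fail=0; on 'a' 0 → fail=8;  out {1}∪{4}={1,4}
  n3('bbc'): parent n2 fail=1; on 'c' 1→0 → fail=0;  out ∅∪∅=∅
  n7('baa'): parent n6 fail=8; on 'a' 8→0 → fail=8;  out {3}∪{4}={3,4}
  n4('bbca'): parent n3 fail=0; on 'a' 0 → fail=8;  out ∅∪{4}={4}
  n5('bbcac'): parent n4 fail=8; on 'c' 8→0 → fail=0;  out {0}∪∅={0}

Scan:
[0] read 'b'  n0⇒n1
[1] read 'b'  n1⇒n2  → match P2@[0:1]
[2] read 'b'  n2⇒n2 (via fail)  → match P2@[1:2]
[3] read 'c'  n2⇒n3
[4] read 'b'  n3⇒n1 (via fail)
[5] read 'a'  n1⇒n6  → match P1@[4:5],P4@[5:5]
[6] read 'a'  n6⇒n7  → match P3@[4:6],P4@[6:6]
[7] read 'b'  n7⇒n1 (via fail)
[8] read 'c'  n1⇒n0 (via fail)
[9] read 'c'  n0⇒n0
[10] read 'a'  n0⇒n8  → match P4@[10:10]
[11] read 'c'  n8⇒n0 (via fail)
[12] read 'a'  n0⇒n8  → match P4@[12:12]
[13] read 'b'  n8⇒n1 (via fail)
[14] read 'a'  n1⇒n6  → match P1@[13:14],P4@[14:14]
[15] read 'a'  n6⇒n7  → match P3@[13:15],P4@[15:15]
[16] read 'c'  n7⇒n0 (via fail)
[17] read 'b'  n0⇒n1
[18] read 'b'  n1⇒n2  → match P2@[17:18]
[19] read 'b'  n2⇒n2 (via fail)  → match P2@[18:19]
[20] read 'b'  n2⇒n2 (via fail)  → match P2@[19:20]
[21] read 'c'  n2⇒n3
[22] read 'b'  n3⇒n1 (via fail)
[23] read 'b'  n1⇒n2  → match P2@[22:23]
[24] read 'b'  n2⇒n2 (via fail)  → match P2@[23:24]
[25] read 'b'  n2⇒n2 (via fail)  → match P2@[24:25]
[26] read 'c'  n2⇒n3
[27] read 'a'  n3⇒n4  → match P4@[27:27]
[28] read 'a'  n4⇒n8 (via fail)  → match P4@[28:28]

Matches: [[1,2],[2,2],[5,1],[5,4],[6,3],[6,4],[10,4],[12,4],[14,1],[14,4],[15,3],[15,4],[18,2],[19,2],[20,2],[23,2],[24,2],[25,2],[27,4],[28,4]]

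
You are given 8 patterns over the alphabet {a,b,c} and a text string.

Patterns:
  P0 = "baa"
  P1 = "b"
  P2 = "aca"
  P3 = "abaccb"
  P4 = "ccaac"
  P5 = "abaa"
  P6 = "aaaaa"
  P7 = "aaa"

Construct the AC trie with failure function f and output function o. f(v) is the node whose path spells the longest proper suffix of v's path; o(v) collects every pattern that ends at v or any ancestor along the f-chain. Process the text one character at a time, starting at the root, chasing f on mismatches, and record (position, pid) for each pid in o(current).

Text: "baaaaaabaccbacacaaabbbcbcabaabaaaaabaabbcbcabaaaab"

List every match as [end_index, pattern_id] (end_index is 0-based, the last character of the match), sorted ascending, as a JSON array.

Build automaton:
Trie nodes:
  n0 'ε': a→4 b→1 c→12
  n1 'b': a→2  [P1 ends]
  n2 'ba': a→3
  n3 'baa': ·  [P0 ends]
  n4 'a': a→18 b→7 c→5
  n5 'ac': a→6
  n6 'aca': ·  [P2 ends]
  n7 'ab': a→8
  n8 'aba': a→17 c→9
  n9 'abac': c→10
  n10 'abacc': b→11
  n11 'abaccb': ·  [P3 ends]
  n12 'c': c→13
  n13 'cc': a→14
  n14 'cca': a→15
  n15 'ccaa': c→16
  n16 'ccaac': ·  [P4 ends]
  n17 'abaa': ·  [P5 ends]
  n18 'aa': a→19
  n19 'aaa': a→20  [P7 ends]
  n20 'aaaa': a→21
  n21 'aaaaa': ·  [P6 ends]

BFS fail/out derivation:
  n1('b'): parent n0 fail=0; on 'b' 0 → fail=0;  out {1}∪∅={1}
  n4('a'): parent n0 fail=0; on 'a' 0 → fail=0;  out ∅∪∅=∅
  n12('c'): parent n0 fail=0; on 'c' 0 → fail=0;  out ∅∪∅=∅
  n2('ba'): parent n1 fail=0; on 'a' 0 → fail=4;  out ∅∪∅=∅
  n5('ac'): parent n4 fail=0; on 'c' 0 → fail=12;  out ∅∪∅=∅
  n7('ab'): parent n4 fail=0; on 'b' 0 → fail=1;  out ∅∪{1}={1}
  n13('cc'): parent n12 fail=0; on 'c' 0 → fail=12;  out ∅∪∅=∅
  n18('aa'): parent n4 fail=0; on 'a' 0 → fail=4;  out ∅∪∅=∅
  n3('baa'): parent n2 fail=4; on 'a' 4 → fail=18;  out {0}∪∅={0}
  n6('aca'): parent n5 fail=12; on 'a' 12→0 → fail=4;  out {2}∪∅={2}
  n8('aba'): parent n7 fail=1; on 'a' 1 → fail=2;  out ∅∪∅=∅
  n14('cca'): parent n13 fail=12; on 'a' 12→0 → fail=4;  out ∅∪∅=∅
  n19('aaa'): parent n18 fail=4; on 'a' 4 → fail=18;  out {7}∪∅={7}
  n9('abac'): parent n8 fail=2; on 'c' 2→4 → fail=5;  out ∅∪∅=∅
  n15('ccaa'): parent n14 fail=4; on 'a' 4 → fail=18;  out ∅∪∅=∅
  n17('abaa'): parent n8 fail=2; on 'a' 2 → fail=3;  out {5}∪{0}={0,5}
  n20('aaaa'): parent n19 fail=18; on 'a' 18 → fail=19;  out ∅∪{7}={7}
  n10('abacc'): parent n9 fail=5; on 'c' 5→12 → fail=13;  out ∅∪∅=∅
  n16('ccaac'): parent n15 fail=18; on 'c' 18→4 → fail=5;  out {4}∪∅={4}
  n21('aaaaa'): parent n20 fail=19; on 'a' 19 → fail=20;  out {6}∪{7}={6,7}
  n11('abaccb'): parent n10 fail=13; on 'b' 13→12→0 → fail=1;  out {3}∪{1}={1,3}

Scan:
[0] read 'b'  n0⇒n1  ** P1@[0:0]
[1] read 'a'  n1⇒n2
[2] read 'a'  n2⇒n3  ** P0@[0:2]
[3] read 'a'  n3⇒n19 (fail-walked)  ** P7@[1:3]
[4] read 'a'  n19⇒n20  ** P7@[2:4]
[5] read 'a'  n20⇒n21  ** P6@[1:5],P7@[3:5]
[6] read 'a'  n21⇒n21 (fail-walked)  ** P6@[2:6],P7@[4:6]
[7] read 'b'  n21⇒n7 (fail-walked)  ** P1@[7:7]
[8] read 'a'  n7⇒n8
[9] read 'c'  n8⇒n9
[10] read 'c'  n9⇒n10
[11] read 'b'  n10⇒n11  ** P1@[11:11],P3@[6:11]
[12] read 'a'  n11⇒n2 (fail-walked)
[13] read 'c'  n2⇒n5 (fail-walked)
[14] read 'a'  n5⇒n6  ** P2@[12:14]
[15] read 'c'  n6⇒n5 (fail-walked)
[16] read 'a'  n5⇒n6  ** P2@[14:16]
[17] read 'a'  n6⇒n18 (fail-walked)
[18] read 'a'  n18⇒n19  ** P7@[16:18]
[19] read 'b'  n19⇒n7 (fail-walked)  ** P1@[19:19]
[20] read 'b'  n7⇒n1 (fail-walked)  ** P1@[20:20]
[21] read 'b'  n1⇒n1 (fail-walked)  ** P1@[21:21]
[22] read 'c'  n1⇒n12 (fail-walked)
[23] read 'b'  n12⇒n1 (fail-walked)  ** P1@[23:23]
[24] read 'c'  n1⇒n12 (fail-walked)
[25] read 'a'  n12⇒n4 (fail-walked)
[26] read 'b'  n4⇒n7  ** P1@[26:26]
[27] read 'a'  n7⇒n8
[28] read 'a'  n8⇒n17  ** P0@[26:28],P5@[25:28]
[29] read 'b'  n17⇒n7 (fail-walked)  ** P1@[29:29]
[30] read 'a'  n7⇒n8
[31] read 'a'  n8⇒n17  ** P0@[29:31],P5@[28:31]
[32] read 'a'  n17⇒n19 (fail-walked)  ** P7@[30:32]
[33] read 'a'  n19⇒n20  ** P7@[31:33]
[34] read 'a'  n20⇒n21  ** P6@[30:34],P7@[32:34]
[35] read 'b'  n21⇒n7 (fail-walked)  ** P1@[35:35]
[36] read 'a'  n7⇒n8
[37] read 'a'  n8⇒n17  ** P0@[35:37],P5@[34:37]
[38] read 'b'  n17⇒n7 (fail-walked)  ** P1@[38:38]
[39] read 'b'  n7⇒n1 (fail-walked)  ** P1@[39:39]
[40] read 'c'  n1⇒n12 (fail-walked)
[41] read 'b'  n12⇒n1 (fail-walked)  ** P1@[41:41]
[42] read 'c'  n1⇒n12 (fail-walked)
[43] read 'a'  n12⇒n4 (fail-walked)
[44] read 'b'  n4⇒n7  ** P1@[44:44]
[45] read 'a'  n7⇒n8
[46] read 'a'  n8⇒n17  ** P0@[44:46],P5@[43:46]
[47] read 'a'  n17⇒n19 (fail-walked)  ** P7@[45:47]
[48] read 'a'  n19⇒n20  ** P7@[46:48]
[49] read 'b'  n20⇒n7 (fail-walked)  ** P1@[49:49]

Matches: [[0,1],[2,0],[3,7],[4,7],[5,6],[5,7],[6,6],[6,7],[7,1],[11,1],[11,3],[14,2],[16,2],[18,7],[19,1],[20,1],[21,1],[23,1],[26,1],[28,0],[28,5],[29,1],[31,0],[31,5],[32,7],[33,7],[34,6],[34,7],[35,1],[37,0],[37,5],[38,1],[39,1],[41,1],[44,1],[46,0],[46,5],[47,7],[48,7],[49,1]]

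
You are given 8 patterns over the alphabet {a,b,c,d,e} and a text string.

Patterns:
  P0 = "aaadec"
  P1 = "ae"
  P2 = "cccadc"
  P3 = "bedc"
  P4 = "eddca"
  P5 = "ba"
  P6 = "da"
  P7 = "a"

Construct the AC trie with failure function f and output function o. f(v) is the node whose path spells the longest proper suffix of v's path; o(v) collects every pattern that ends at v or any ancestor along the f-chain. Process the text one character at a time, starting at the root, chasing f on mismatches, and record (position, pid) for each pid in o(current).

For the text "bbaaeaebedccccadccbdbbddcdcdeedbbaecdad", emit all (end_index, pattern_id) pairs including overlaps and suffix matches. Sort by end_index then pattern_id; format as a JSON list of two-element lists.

Build:
Trie (insert patterns):
  0='ε' goto a→1 b→14 c→8 d→24 e→18
  1='a' goto a→2 e→7  ←P7
  2='aa' goto a→3
  3='aaa' goto d→4
  4='aaad' goto e→5
  5='aaade' goto c→6
  6='aaadec' goto ·  ←P0
  7='ae' goto ·  ←P1
  8='c' goto c→9
  9='cc' goto c→10
  10='ccc' goto a→11
  11='ccca' goto d→12
  12='cccad' goto c→13
  13='cccadc' goto ·  ←P2
  14='b' goto a→23 e→15
  15='be' goto d→16
  16='bed' goto c→17
  17='bedc' goto ·  ←P3
  18='e' goto d→19
  19='ed' goto d→20
  20='edd' goto c→21
  21='eddc' goto a→22
  22='eddca' goto ·  ←P4
  23='ba' goto ·  ←P5
  24='d' goto a→25
  25='da' goto ·  ←P6

Failure links (BFS by depth):
  n1('a'): parent n0 fail=0; on 'a' 0 → fail=0;  out {7}∪∅={7}
  n8('c'): parent n0 fail=0; on 'c' 0 → fail=0;  out ∅∪∅=∅
  n14('b'): parent n0 fail=0; on 'b' 0 → fail=0;  out ∅∪∅=∅
  n18('e'): parent n0 fail=0; on 'e' 0 → fail=0;  out ∅∪∅=∅
  n24('d'): parent n0 fail=0; on 'd' 0 → fail=0;  out ∅∪∅=∅
  n2('aa'): parent n1 fail=0; on 'a' 0 → fail=1;  out ∅∪{7}={7}
  n7('ae'): parent n1 fail=0; on 'e' 0 → fail=18;  out {1}∪∅={1}
  n9('cc'): parent n8 fail=0; on 'c' 0 → fail=8;  out ∅∪∅=∅
  n15('be'): parent n14 fail=0; on 'e' 0 → fail=18;  out ∅∪∅=∅
  n19('ed'): parent n18 fail=0; on 'd' 0 → fail=24;  out ∅∪∅=∅
  n23('ba'): parent n14 fail=0; on 'a' 0 → fail=1;  out {5}∪{7}={5,7}
  n25('da'): parent n24 fail=0; on 'a' 0 → fail=1;  out {6}∪{7}={6,7}
  n3('aaa'): parent n2 fail=1; on 'a' 1 → fail=2;  out ∅∪{7}={7}
  n10('ccc'): parent n9 fail=8; on 'c' 8 → fail=9;  out ∅∪∅=∅
  n16('bed'): parent n15 fail=18; on 'd' 18 → fail=19;  out ∅∪∅=∅
  n20('edd'): parent n19 fail=24; on 'd' 24→0 → fail=24;  out ∅∪∅=∅
  n4('aaad'): parent n3 fail=2; on 'd' 2→1→0 → fail=24;  out ∅∪∅=∅
  n11('ccca'): parent n10 fail=9; on 'a' 9→8→0 → fail=1;  out ∅∪{7}={7}
  n17('bedc'): parent n16 fail=19; on 'c' 19→24→0 → fail=8;  out {3}∪∅={3}
  n21('eddc'): parent n20 fail=24; on 'c' 24→0 → fail=8;  out ∅∪∅=∅
  n5('aaade'): parent n4 fail=24; on 'e' 24→0 → fail=18;  out ∅∪∅=∅
  n12('cccad'): parent n11 fail=1; on 'd' 1→0 → fail=24;  out ∅∪∅=∅
  n22('eddca'): parent n21 fail=8; on 'a' 8→0 → fail=1;  out {4}∪{7}={4,7}
  n6('aaadec'): parent n5 fail=18; on 'c' 18→0 → fail=8;  out {0}∪∅={0}
  n13('cccadc'): parent n12 fail=24; on 'c' 24→0 → fail=8;  out {2}∪∅={2}

Run:
[0] read 'b'  n0⇒n14
[1] read 'b'  n14⇒n14 (fail-walked)
[2] read 'a'  n14⇒n23  → match P5@[1:2],P7@[2:2]
[3] read 'a'  n23⇒n2 (fail-walked)  → match P7@[3:3]
[4] read 'e'  n2⇒n7 (fail-walked)  → match P1@[3:4]
[5] read 'a'  n7⇒n1 (fail-walked)  → match P7@[5:5]
[6] read 'e'  n1⇒n7  → match P1@[5:6]
[7] read 'b'  n7⇒n14 (fail-walked)
[8] read 'e'  n14⇒n15
[9] read 'd'  n15⇒n16
[10] read 'c'  n16⇒n17  → match P3@[7:10]
[11] read 'c'  n17⇒n9 (fail-walked)
[12] read 'c'  n9⇒n10
[13] read 'c'  n10⇒n10 (fail-walked)
[14] read 'a'  n10⇒n11  → match P7@[14:14]
[15] read 'd'  n11⇒n12
[16] read 'c'  n12⇒n13  → match P2@[11:16]
[17] read 'c'  n13⇒n9 (fail-walked)
[18] read 'b'  n9⇒n14 (fail-walked)
[19] read 'd'  n14⇒n24 (fail-walked)
[20] read 'b'  n24⇒n14 (fail-walked)
[21] read 'b'  n14⇒n14 (fail-walked)
[22] read 'd'  n14⇒n24 (fail-walked)
[23] read 'd'  n24⇒n24 (fail-walked)
[24] read 'c'  n24⇒n8 (fail-walked)
[25] read 'd'  n8⇒n24 (fail-walked)
[26] read 'c'  n24⇒n8 (fail-walked)
[27] read 'd'  n8⇒n24 (fail-walked)
[28] read 'e'  n24⇒n18 (fail-walked)
[29] read 'e'  n18⇒n18 (fail-walked)
[30] read 'd'  n18⇒n19
[31] read 'b'  n19⇒n14 (fail-walked)
[32] read 'b'  n14⇒n14 (fail-walked)
[33] read 'a'  n14⇒n23  → match P5@[32:33],P7@[33:33]
[34] read 'e'  n23⇒n7 (fail-walked)  → match P1@[33:34]
[35] read 'c'  n7⇒n8 (fail-walked)
[36] read 'd'  n8⇒n24 (fail-walked)
[37] read 'a'  n24⇒n25  → match P6@[36:37],P7@[37:37]
[38] read 'd'  n25⇒n24 (fail-walked)

All matches (sorted): [[2,5],[2,7],[3,7],[4,1],[5,7],[6,1],[10,3],[14,7],[16,2],[33,5],[33,7],[34,1],[37,6],[37,7]]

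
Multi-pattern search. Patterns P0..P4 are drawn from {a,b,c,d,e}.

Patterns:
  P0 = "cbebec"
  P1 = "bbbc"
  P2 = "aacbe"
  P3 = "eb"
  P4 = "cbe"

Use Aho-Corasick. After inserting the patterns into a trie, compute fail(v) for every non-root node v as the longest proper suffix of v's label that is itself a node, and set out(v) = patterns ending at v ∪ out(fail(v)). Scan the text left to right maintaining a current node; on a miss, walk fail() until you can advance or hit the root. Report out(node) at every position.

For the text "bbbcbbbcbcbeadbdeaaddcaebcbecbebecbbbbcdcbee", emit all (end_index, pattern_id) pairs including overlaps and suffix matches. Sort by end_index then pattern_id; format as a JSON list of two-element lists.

Build automaton:
Trie (insert patterns):
  n0 'ε': a→11 b→7 c→1 e→16
  n1 'c': b→2
  n2 'cb': e→3
  n3 'cbe': b→4  [P4 ends]
  n4 'cbeb': e→5
  n5 'cbebe': c→6
  n6 'cbebec': ·  [P0 ends]
  n7 'b': b→8
  n8 'bb': b→9
  n9 'bbb': c→10
  n10 'bbbc': ·  [P1 ends]
  n11 'a': a→12
  n12 'aa': c→13
  n13 'aac': b→14
  n14 'aacb': e→15
  n15 'aacbe': ·  [P2 ends]
  n16 'e': b→17
  n17 'eb': ·  [P3 ends]

Failure links (BFS by depth):
  n1('c'): parent n0 fail=0; on 'c' 0 → fail=0;  out ∅∪∅=∅
  n7('b'): parent n0 fail=0; on 'b' 0 → fail=0;  out ∅∪∅=∅
  n11('a'): parent n0 fail=0; on 'a' 0 → fail=0;  out ∅∪∅=∅
  n16('e'): parent n0 fail=0; on 'e' 0 → fail=0;  out ∅∪∅=∅
  n2('cb'): parent n1 fail=0; on 'b' 0 → fail=7;  out ∅∪∅=∅
  n8('bb'): parent n7 fail=0; on 'b' 0 → fail=7;  out ∅∪∅=∅
  n12('aa'): parent n11 fail=0; on 'a' 0 → fail=11;  out ∅∪∅=∅
  n17('eb'): parent n16 fail=0; on 'b' 0 → fail=7;  out {3}∪∅={3}
  n3('cbe'): parent n2 fail=7; on 'e' 7→0 → fail=16;  out {4}∪∅={4}
  n9('bbb'): parent n8 fail=7; on 'b' 7 → fail=8;  out ∅∪∅=∅
  n13('aac'): parent n12 fail=11; on 'c' 11→0 → fail=1;  out ∅∪∅=∅
  n4('cbeb'): parent n3 fail=16; on 'b' 16 → fail=17;  out ∅∪{3}={3}
  n10('bbbc'): parent n9 fail=8; on 'c' 8→7→0 → fail=1;  out {1}∪∅={1}
  n14('aacb'): parent n13 fail=1; on 'b' 1 → fail=2;  out ∅∪∅=∅
  n5('cbebe'): parent n4 fail=17; on 'e' 17→7→0 → fail=16;  out ∅∪∅=∅
  n15('aacbe'): parent n14 fail=2; on 'e' 2 → fail=3;  out {2}∪{4}={2,4}
  n6('cbebec'): parent n5 fail=16; on 'c' 16→0 → fail=1;  out {0}∪∅={0}

Scan:
i=0 'b': node 0→7
i=1 'b': node 7→8
i=2 'b': node 8→9
i=3 'c': node 9→10  ** P1@[0:3]
i=4 'b': node 10→2 (via fail)
i=5 'b': node 2→8 (via fail)
i=6 'b': node 8→9
i=7 'c': node 9→10  ** P1@[4:7]
i=8 'b': node 10→2 (via fail)
i=9 'c': node 2→1 (via fail)
i=10 'b': node 1→2
i=11 'e': node 2→3  ** P4@[9:11]
i=12 'a': node 3→11 (via fail)
i=13 'd': node 11→0 (via fail)
i=14 'b': node 0→7
i=15 'd': node 7→0 (via fail)
i=16 'e': node 0→16
i=17 'a': node 16→11 (via fail)
i=18 'a': node 11→12
i=19 'd': node 12→0 (via fail)
i=20 'd': node 0→0
i=21 'c': node 0→1
i=22 'a': node 1→11 (via fail)
i=23 'e': node 11→16 (via fail)
i=24 'b': node 16→17  ** P3@[23:24]
i=25 'c': node 17→1 (via fail)
i=26 'b': node 1→2
i=27 'e': node 2→3  ** P4@[25:27]
i=28 'c': node 3→1 (via fail)
i=29 'b': node 1→2
i=30 'e': node 2→3  ** P4@[28:30]
i=31 'b': node 3→4  ** P3@[30:31]
i=32 'e': node 4→5
i=33 'c': node 5→6  ** P0@[28:33]
i=34 'b': node 6→2 (via fail)
i=35 'b': node 2→8 (via fail)
i=36 'b': node 8→9
i=37 'b': node 9→9 (via fail)
i=38 'c': node 9→10  ** P1@[35:38]
i=39 'd': node 10→0 (via fail)
i=40 'c': node 0→1
i=41 'b': node 1→2
i=42 'e': node 2→3  ** P4@[40:42]
i=43 'e': node 3→16 (via fail)

All matches (sorted): [[3,1],[7,1],[11,4],[24,3],[27,4],[30,4],[31,3],[33,0],[38,1],[42,4]]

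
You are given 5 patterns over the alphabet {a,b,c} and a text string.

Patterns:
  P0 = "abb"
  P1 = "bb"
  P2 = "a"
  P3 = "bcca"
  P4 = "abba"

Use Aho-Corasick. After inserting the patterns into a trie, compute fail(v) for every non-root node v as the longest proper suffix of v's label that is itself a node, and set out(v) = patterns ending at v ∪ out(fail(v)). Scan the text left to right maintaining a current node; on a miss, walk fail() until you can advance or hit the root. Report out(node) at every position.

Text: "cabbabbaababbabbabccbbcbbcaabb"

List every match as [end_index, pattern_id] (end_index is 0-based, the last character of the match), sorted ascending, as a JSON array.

Build automaton:
Trie (insert patterns):
  0='ε' goto a→1 b→4
  1='a' goto b→2  [P2 ends]
  2='ab' goto b→3
  3='abb' goto a→9  [P0 ends]
  4='b' goto b→5 c→6
  5='bb' goto ·  [P1 ends]
  6='bc' goto c→7
  7='bcc' goto a→8
  8='bcca' goto ·  [P3 ends]
  9='abba' goto ·  [P4 ends]

BFS fail/out derivation:
  n1('a'): parent n0 fail=0; on 'a' 0 → fail=0;  out {2}∪∅={2}
  n4('b'): parent n0 fail=0; on 'b' 0 → fail=0;  out ∅∪∅=∅
  n2('ab'): parent n1 fail=0; on 'b' 0 → fail=4;  out ∅∪∅=∅
  n5('bb'): parent n4 fail=0; on 'b' 0 → fail=4;  out {1}∪∅={1}
  n6('bc'): parent n4 fail=0; on 'c' 0 → fail=0;  out ∅∪∅=∅
  n3('abb'): parent n2 fail=4; on 'b' 4 → fail=5;  out {0}∪{1}={0,1}
  n7('bcc'): parent n6 fail=0; on 'c' 0 → fail=0;  out ∅∪∅=∅
  n8('bcca'): parent n7 fail=0; on 'a' 0 → fail=1;  out {3}∪{2}={2,3}
  n9('abba'): parent n3 fail=5; on 'a' 5→4→0 → fail=1;  out {4}∪{2}={2,4}

Run:
[0] read 'c'  n0⇒n0
[1] read 'a'  n0⇒n1  → match P2@[1:1]
[2] read 'b'  n1⇒n2
[3] read 'b'  n2⇒n3  → match P0@[1:3],P1@[2:3]
[4] read 'a'  n3⇒n9  → match P2@[4:4],P4@[1:4]
[5] read 'b'  n9⇒n2 ·f
[6] read 'b'  n2⇒n3  → match P0@[4:6],P1@[5:6]
[7] read 'a'  n3⇒n9  → match P2@[7:7],P4@[4:7]
[8] read 'a'  n9⇒n1 ·f  → match P2@[8:8]
[9] read 'b'  n1⇒n2
[10] read 'a'  n2⇒n1 ·f  → match P2@[10:10]
[11] read 'b'  n1⇒n2
[12] read 'b'  n2⇒n3  → match P0@[10:12],P1@[11:12]
[13] read 'a'  n3⇒n9  → match P2@[13:13],P4@[10:13]
[14] read 'b'  n9⇒n2 ·f
[15] read 'b'  n2⇒n3  → match P0@[13:15],P1@[14:15]
[16] read 'a'  n3⇒n9  → match P2@[16:16],P4@[13:16]
[17] read 'b'  n9⇒n2 ·f
[18] read 'c'  n2⇒n6 ·f
[19] read 'c'  n6⇒n7
[20] read 'b'  n7⇒n4 ·f
[21] read 'b'  n4⇒n5  → match P1@[20:21]
[22] read 'c'  n5⇒n6 ·f
[23] read 'b'  n6⇒n4 ·f
[24] read 'b'  n4⇒n5  → match P1@[23:24]
[25] read 'c'  n5⇒n6 ·f
[26] read 'a'  n6⇒n1 ·f  → match P2@[26:26]
[27] read 'a'  n1⇒n1 ·f  → match P2@[27:27]
[28] read 'b'  n1⇒n2
[29] read 'b'  n2⇒n3  → match P0@[27:29],P1@[28:29]

All matches (sorted): [[1,2],[3,0],[3,1],[4,2],[4,4],[6,0],[6,1],[7,2],[7,4],[8,2],[10,2],[12,0],[12,1],[13,2],[13,4],[15,0],[15,1],[16,2],[16,4],[21,1],[24,1],[26,2],[27,2],[29,0],[29,1]]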